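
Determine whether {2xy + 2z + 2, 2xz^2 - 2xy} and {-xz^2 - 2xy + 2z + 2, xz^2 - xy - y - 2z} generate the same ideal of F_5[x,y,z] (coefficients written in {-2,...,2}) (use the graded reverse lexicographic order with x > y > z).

No, the ideals differ.

Since reduced Gröbner bases are canonical representatives of ideals under a given ordering, it suffices to compute and compare them.
Buchberger on the first generating set:
f_1 = 2xy + 2z + 2, LT = xy.
f_2 = 2xz^2 - 2xy, LT = xz^2.

S(f_1,f_2): lcm = xyz^2. S = xy^2 + z^3 + z^2.
  leading term xy^2: subtract (-2y)·f_1 from xy^2 + z^3 + z^2 → z^3 - yz + z^2 - y
  leading term z^3: no divisor's leading term divides it; move z^3 to the remainder.
  leading term yz: no divisor's leading term divides it; move -yz to the remainder.
  leading term z^2: no divisor's leading term divides it; move z^2 to the remainder.
  leading term y: no divisor's leading term divides it; move -y to the remainder.
  remainder z^3 - yz + z^2 - y ≠ 0; add g_3 = z^3 - yz + z^2 - y to the basis.

The other S-polynomials (S(f_1,g_3), S(f_2,g_3)) all reduce to 0 modulo the current basis, so we have a Gröbner basis.
Inter-reduce: drop elements whose leading term is divisible by another's, tail-reduce, and make monic.
Reduced Gröbner basis: {xz^2 + z + 1, z^3 - yz + z^2 - y, xy + z + 1}.

Buchberger on the second generating set:
h_1 = -xz^2 - 2xy + 2z + 2, LT = xz^2.
h_2 = xz^2 - xy - y - 2z, LT = xz^2.

S(h_1,h_2): lcm = xz^2. S = -2xy + y - 2.
  leading term xy: no divisor's leading term divides it; move -2xy to the remainder.
  leading term y: no divisor's leading term divides it; move y to the remainder.
  leading term 1: no divisor's leading term divides it; move -2 to the remainder.
  remainder -2xy + y - 2 ≠ 0; add k_3 = -2xy + y - 2 to the basis.

S(h_1,k_3): lcm = xyz^2. S = 2xy^2 - 2yz^2 - 2yz - z^2 - 2y.
  leading term xy^2: subtract (-y)·k_3 from 2xy^2 - 2yz^2 - 2yz - z^2 - 2y → -2yz^2 + y^2 - 2yz - z^2 + y
  leading term yz^2: no divisor's leading term divides it; move -2yz^2 to the remainder.
  leading term y^2: no divisor's leading term divides it; move y^2 to the remainder.
  leading term yz: no divisor's leading term divides it; move -2yz to the remainder.
  leading term z^2: no divisor's leading term divides it; move -z^2 to the remainder.
  leading term y: no divisor's leading term divides it; move y to the remainder.
  remainder -2yz^2 + y^2 - 2yz - z^2 + y ≠ 0; add k_4 = -2yz^2 + y^2 - 2yz - z^2 + y to the basis.

The other S-polynomials (S(h_2,k_3), S(h_1,k_4), S(h_2,k_4), S(k_3,k_4)) all reduce to 0 modulo the current basis, so we have a Gröbner basis.
Inter-reduce: drop elements whose leading term is divisible by another's, tail-reduce, and make monic.
Reduced Gröbner basis: {xz^2 + y - 2z + 1, yz^2 + 2y^2 + yz - 2z^2 + 2y, xy + 2y + 1}.

The bases are distinct; the ideals are different.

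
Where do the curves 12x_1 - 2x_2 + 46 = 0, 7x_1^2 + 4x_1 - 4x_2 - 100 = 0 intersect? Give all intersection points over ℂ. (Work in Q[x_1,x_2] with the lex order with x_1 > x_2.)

{(-4, -1), (48/7, 449/7)}

Compute a lex Gröbner basis by Buchberger's algorithm.
f_1 = 12x_1 - 2x_2 + 46, LT = x_1.
f_2 = 7x_1^2 + 4x_1 - 4x_2 - 100, LT = x_1^2.

S(f_1,f_2): lcm = x_1^2. S = -1/6x_1x_2 + 137/42x_1 + 4/7x_2 + 100/7.
  leading term x_1x_2: subtract (-1/72x_2)·f_1 from -1/6x_1x_2 + 137/42x_1 + 4/7x_2 + 100/7 → 137/42x_1 - 1/36x_2^2 + 305/252x_2 + 100/7
  leading term x_1: subtract (137/504)·f_1 from 137/42x_1 - 1/36x_2^2 + 305/252x_2 + 100/7 → -1/36x_2^2 + 221/126x_2 + 449/252
  leading term x_2^2: no divisor's leading term divides it; move -1/36x_2^2 to the remainder.
  leading term x_2: no divisor's leading term divides it; move 221/126x_2 to the remainder.
  leading term 1: no divisor's leading term divides it; move 449/252 to the remainder.
  remainder -1/36x_2^2 + 221/126x_2 + 449/252 ≠ 0; add h_3 = -1/36x_2^2 + 221/126x_2 + 449/252 to the basis.

The other S-polynomials (S(f_1,h_3), S(f_2,h_3)) all reduce to 0 modulo the current basis, so we have a Gröbner basis.
Inter-reduce: drop elements whose leading term is divisible by another's, tail-reduce, and make monic.
Reduced Gröbner basis: {x_1 - 1/6x_2 + 23/6, x_2^2 - 442/7x_2 - 449/7}.

The lex basis is triangular: the last element involves only x_2. Solving x_2^2 - 442/7x_2 - 449/7 = 0 gives x_2 ∈ {-1, 449/7}; substituting each value into the earlier elements determines the remaining variables.
  x_2 = -1: the earlier basis element becomes x_1 + 4 = 0, giving x_1 = -4 — point (-4, -1).
  x_2 = 449/7: the earlier basis element becomes x_1 - 48/7 = 0, giving x_1 = 48/7 — point (48/7, 449/7).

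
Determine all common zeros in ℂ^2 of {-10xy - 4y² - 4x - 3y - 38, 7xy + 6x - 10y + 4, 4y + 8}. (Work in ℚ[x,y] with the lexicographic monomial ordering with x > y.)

Compute a lex Gröbner basis by Buchberger's algorithm.
f_1 = -10xy - 4x - 4y² - 3y - 38, LT = xy.
f_2 = 7xy + 6x - 10y + 4, LT = xy.
f_3 = 4y + 8, LT = y.

S(f_1,f_2): lcm = xy. S = -16/35x + ⅖y² + 121/70y + 113/35.
  leading term x: no divisor's leading term divides it; move -16/35x to the remainder.
  leading term y²: subtract (1/10y)·f_3 from ⅖y² + 121/70y + 113/35 → 13/14y + 113/35
  leading term y: subtract (13/56)·f_3 from 13/14y + 113/35 → 48/35
  leading term 1: no divisor's leading term divides it; move 48/35 to the remainder.
  remainder -16/35x + 48/35 ≠ 0; add h_4 = -16/35x + 48/35 to the basis.

S(f_1,f_3): lcm = xy. S = -8/5x + ⅖y² + 3/10y + 19/5.
  leading term x: subtract (7/2)·h_4 from -8/5x + ⅖y² + 3/10y + 19/5 → ⅖y² + 3/10y - 1
  leading term y²: subtract (1/10y)·f_3 from ⅖y² + 3/10y - 1 → -½y - 1
  leading term y: subtract (-⅛)·f_3 from -½y - 1 → 0
  remainder 0.

S(f_2,f_3): lcm = xy. S = -8/7x - 10/7y + 4/7.
  leading term x: subtract (5/2)·h_4 from -8/7x - 10/7y + 4/7 → -10/7y - 20/7
  leading term y: subtract (-5/14)·f_3 from -10/7y - 20/7 → 0
  remainder 0.

S(f_1,h_4): lcm = xy. S = ⅖x + ⅖y² + 33/10y + 19/5.
  leading term x: subtract (-⅞)·h_4 from ⅖x + ⅖y² + 33/10y + 19/5 → ⅖y² + 33/10y + 5
  leading term y²: subtract (1/10y)·f_3 from ⅖y² + 33/10y + 5 → 5/2y + 5
  leading term y: subtract (⅝)·f_3 from 5/2y + 5 → 0
  remainder 0.

S(f_2,h_4): lcm = xy. S = 6/7x + 11/7y + 4/7.
  leading term x: subtract (-15/8)·h_4 from 6/7x + 11/7y + 4/7 → 11/7y + 22/7
  leading term y: subtract (11/28)·f_3 from 11/7y + 22/7 → 0
  remainder 0.

S(f_3,h_4): leading monomials are coprime, so the S-polynomial reduces to 0 (Buchberger's first criterion).
Every S-polynomial of the final basis reduces to 0, so we have a Gröbner basis.
Inter-reduce: drop elements whose leading term is divisible by another's, tail-reduce, and make monic.
Reduced Gröbner basis: {x - 3, y + 2}.

The lex basis is triangular: the last element involves only y. Solving y + 2 = 0 gives y ∈ {-2}; substituting each value into the earlier elements determines the remaining variables.
  y = -2: the earlier basis element becomes x - 3 = 0, giving x = 3 — point (3, -2).
Substituting each solution back into the original system confirms all equations vanish.

{(3, -2)}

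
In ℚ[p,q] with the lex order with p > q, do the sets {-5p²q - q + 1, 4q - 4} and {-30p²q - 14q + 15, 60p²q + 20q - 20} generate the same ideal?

For a fixed monomial order, each ideal has a unique reduced Gröbner basis; comparing bases decides equality.
Buchberger on the first generating set:
f_1 = -5p²q - q + 1, LT = p²q.
f_2 = 4q - 4, LT = q.

S(f_1,f_2): lcm = p²q. S = p² + ⅕q - ⅕.
  reduce S modulo (f_1, f_2):
  remainder p² ≠ 0; add g_3 = p² to the basis.

The other S-polynomials (S(f_1,g_3), S(f_2,g_3)) all reduce to 0 modulo the current basis, so we have a Gröbner basis.
Inter-reduce: drop elements whose leading term is divisible by another's, tail-reduce, and make monic.
Reduced Gröbner basis: {p², q - 1}.

Buchberger on the second generating set:
h_1 = -30p²q - 14q + 15, LT = p²q.
h_2 = 60p²q + 20q - 20, LT = p²q.

S(h_1,h_2): lcm = p²q. S = 2/15q - ⅙.
  reduce S modulo (h_1, h_2):
  remainder 2/15q - ⅙ ≠ 0; add k_3 = 2/15q - ⅙ to the basis.

S(h_1,k_3): lcm = p²q. S = 5/4p² + 7/15q - ½.
  reduce S modulo (h_1, h_2, k_3):
  remainder 5/4p² + 1/12 ≠ 0; add k_4 = 5/4p² + 1/12 to the basis.

The other S-polynomials (S(h_2,k_3), S(h_1,k_4), S(h_2,k_4), S(k_3,k_4)) all reduce to 0 modulo the current basis, so we have a Gröbner basis.
Inter-reduce: drop elements whose leading term is divisible by another's, tail-reduce, and make monic.
Reduced Gröbner basis: {p² + 1/15, q - 5/4}.

These differ, so the ideals are not equal.

No, the ideals differ.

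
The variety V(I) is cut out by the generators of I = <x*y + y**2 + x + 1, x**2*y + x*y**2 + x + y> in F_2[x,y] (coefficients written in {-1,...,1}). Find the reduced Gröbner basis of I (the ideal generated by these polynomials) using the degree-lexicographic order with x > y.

f_1 = x*y + y**2 + x + 1, LT = x*y.
f_2 = x**2*y + x*y**2 + x + y, LT = x**2*y.

S(f_1,f_2): lcm = x**2*y. S = x**2 + y.
  leading term x**2: no divisor's leading term divides it; move x**2 to the remainder.
  leading term y: no divisor's leading term divides it; move y to the remainder.
  remainder x**2 + y ≠ 0; add g_3 = x**2 + y to the basis.

S(f_1,g_3): lcm = x**2*y. S = x*y**2 + x**2 + y**2 + x.
  leading term x*y**2: subtract (y)·f_1 from x*y**2 + x**2 + y**2 + x → y**3 + x**2 + x*y + y**2 + x + y
  leading term y**3: no divisor's leading term divides it; move y**3 to the remainder.
  leading term x**2: subtract (1)·g_3 from x**2 + x*y + y**2 + x + y → x*y + y**2 + x
  leading term x*y: subtract (1)·f_1 from x*y + y**2 + x → 1
  leading term 1: no divisor's leading term divides it; move 1 to the remainder.
  remainder y**3 + 1 ≠ 0; add g_4 = y**3 + 1 to the basis.

S(f_2,g_3): lcm = x**2*y. S = x*y**2 + y**2 + x + y.
  leading term x*y**2: subtract (y)·f_1 from x*y**2 + y**2 + x + y → y**3 + x*y + y**2 + x
  leading term y**3: subtract (1)·g_4 from y**3 + x*y + y**2 + x → x*y + y**2 + x + 1
  leading term x*y: subtract (1)·f_1 from x*y + y**2 + x + 1 → 0
  remainder 0.

S(f_1,g_4): lcm = x*y**3. S = y**4 + x*y**2 + y**2 + x.
  leading term y**4: subtract (y)·g_4 from y**4 + x*y**2 + y**2 + x → x*y**2 + y**2 + x + y
  leading term x*y**2: subtract (y)·f_1 from x*y**2 + y**2 + x + y → y**3 + x*y + y**2 + x
  leading term y**3: subtract (1)·g_4 from y**3 + x*y + y**2 + x → x*y + y**2 + x + 1
  leading term x*y: subtract (1)·f_1 from x*y + y**2 + x + 1 → 0
  remainder 0.

S(f_2,g_4): lcm = x**2*y**3. S = x*y**4 + x*y**2 + y**3 + x**2.
  leading term x*y**4: subtract (y**3)·f_1 from x*y**4 + x*y**2 + y**3 + x**2 → y**5 + x*y**3 + x*y**2 + x**2
  leading term y**5: subtract (y**2)·g_4 from y**5 + x*y**3 + x*y**2 + x**2 → x*y**3 + x*y**2 + x**2 + y**2
  leading term x*y**3: subtract (y**2)·f_1 from x*y**3 + x*y**2 + x**2 + y**2 → y**4 + x**2
  leading term y**4: subtract (y)·g_4 from y**4 + x**2 → x**2 + y
  leading term x**2: subtract (1)·g_3 from x**2 + y → 0
  remainder 0.

S(g_3,g_4): leading monomials are coprime, so the S-polynomial reduces to 0 (Buchberger's first criterion).
Every S-polynomial of the final basis reduces to 0, so we have a Gröbner basis.
Inter-reduce: drop elements whose leading term is divisible by another's, tail-reduce, and make monic.

G = {y**3 + 1, x**2 + y, x*y + y**2 + x + 1}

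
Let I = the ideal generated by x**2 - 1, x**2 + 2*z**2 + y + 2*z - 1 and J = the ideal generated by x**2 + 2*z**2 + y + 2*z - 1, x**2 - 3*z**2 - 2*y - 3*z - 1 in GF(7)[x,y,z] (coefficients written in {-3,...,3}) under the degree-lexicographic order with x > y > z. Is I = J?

No, the ideals differ.

Two ideals are equal iff their reduced Gröbner bases coincide (the reduced basis is unique for a fixed ordering).
Buchberger on the first generating set:
f_1 = x**2 - 1, LT = x**2.
f_2 = x**2 + 2*z**2 + y + 2*z - 1, LT = x**2.

S(f_1,f_2): lcm = x**2. S = -2*z**2 - y - 2*z.
  reduce S modulo (f_1, f_2):
  remainder -2*z**2 - y - 2*z ≠ 0; add g_3 = -2*z**2 - y - 2*z to the basis.

The other S-polynomials (S(f_1,g_3), S(f_2,g_3)) all reduce to 0 modulo the current basis, so we have a Gröbner basis.
Inter-reduce: drop elements whose leading term is divisible by another's, tail-reduce, and make monic.
Reduced Gröbner basis: {x**2 - 1, z**2 - 3*y + z}.

Buchberger on the second generating set:
h_1 = x**2 + 2*z**2 + y + 2*z - 1, LT = x**2.
h_2 = x**2 - 3*z**2 - 2*y - 3*z - 1, LT = x**2.

S(h_1,h_2): lcm = x**2. S = -2*z**2 + 3*y - 2*z.
  reduce S modulo (h_1, h_2):
  remainder -2*z**2 + 3*y - 2*z ≠ 0; add k_3 = -2*z**2 + 3*y - 2*z to the basis.

The other S-polynomials (S(h_1,k_3), S(h_2,k_3)) all reduce to 0 modulo the current basis, so we have a Gröbner basis.
Inter-reduce: drop elements whose leading term is divisible by another's, tail-reduce, and make monic.
Reduced Gröbner basis: {x**2 - 3*y - 1, z**2 + 2*y + z}.

The bases are distinct; the ideals are different.
The choice of monomial ordering does not affect the verdict — as long as both bases are computed under the same ordering, their equality decides ideal equality.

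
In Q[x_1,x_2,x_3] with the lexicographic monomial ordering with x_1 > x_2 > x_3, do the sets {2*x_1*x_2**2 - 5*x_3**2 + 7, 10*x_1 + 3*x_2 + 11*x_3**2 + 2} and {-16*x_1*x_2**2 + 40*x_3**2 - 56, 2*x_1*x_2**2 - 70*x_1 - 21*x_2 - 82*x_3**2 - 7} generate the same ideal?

For a fixed monomial order, each ideal has a unique reduced Gröbner basis; comparing bases decides equality.
Buchberger on the first generating set:
f_1 = 2*x_1*x_2**2 - 5*x_3**2 + 7, LT = x_1*x_2**2.
f_2 = 10*x_1 + 3*x_2 + 11*x_3**2 + 2, LT = x_1.

S(f_1,f_2): lcm = x_1*x_2**2. S = -3/10*x_2**3 - 11/10*x_2**2*x_3**2 - 1/5*x_2**2 - 5/2*x_3**2 + 7/2.
  reduce S modulo (f_1, f_2):
  remainder -3/10*x_2**3 - 11/10*x_2**2*x_3**2 - 1/5*x_2**2 - 5/2*x_3**2 + 7/2 ≠ 0; add g_3 = -3/10*x_2**3 - 11/10*x_2**2*x_3**2 - 1/5*x_2**2 - 5/2*x_3**2 + 7/2 to the basis.

The other S-polynomials (S(f_1,g_3), S(f_2,g_3)) all reduce to 0 modulo the current basis, so we have a Gröbner basis.
Inter-reduce: drop elements whose leading term is divisible by another's, tail-reduce, and make monic.
Reduced Gröbner basis: {x_1 + 3/10*x_2 + 11/10*x_3**2 + 1/5, x_2**3 + 11/3*x_2**2*x_3**2 + 2/3*x_2**2 + 25/3*x_3**2 - 35/3}.

Buchberger on the second generating set:
h_1 = -16*x_1*x_2**2 + 40*x_3**2 - 56, LT = x_1*x_2**2.
h_2 = 2*x_1*x_2**2 - 70*x_1 - 21*x_2 - 82*x_3**2 - 7, LT = x_1*x_2**2.

S(h_1,h_2): lcm = x_1*x_2**2. S = 35*x_1 + 21/2*x_2 + 77/2*x_3**2 + 7.
  reduce S modulo (h_1, h_2):
  remainder 35*x_1 + 21/2*x_2 + 77/2*x_3**2 + 7 ≠ 0; add k_3 = 35*x_1 + 21/2*x_2 + 77/2*x_3**2 + 7 to the basis.

S(h_1,k_3): lcm = x_1*x_2**2. S = -3/10*x_2**3 - 11/10*x_2**2*x_3**2 - 1/5*x_2**2 - 5/2*x_3**2 + 7/2.
  reduce S modulo (h_1, h_2, k_3):
  remainder -3/10*x_2**3 - 11/10*x_2**2*x_3**2 - 1/5*x_2**2 - 5/2*x_3**2 + 7/2 ≠ 0; add k_4 = -3/10*x_2**3 - 11/10*x_2**2*x_3**2 - 1/5*x_2**2 - 5/2*x_3**2 + 7/2 to the basis.

The other S-polynomials (S(h_2,k_3), S(h_1,k_4), S(h_2,k_4), S(k_3,k_4)) all reduce to 0 modulo the current basis, so we have a Gröbner basis.
Inter-reduce: drop elements whose leading term is divisible by another's, tail-reduce, and make monic.
Reduced Gröbner basis: {x_1 + 3/10*x_2 + 11/10*x_3**2 + 1/5, x_2**3 + 11/3*x_2**2*x_3**2 + 2/3*x_2**2 + 25/3*x_3**2 - 35/3}.

Same reduced basis, so the two generating sets span the same ideal.

Yes, the ideals are equal.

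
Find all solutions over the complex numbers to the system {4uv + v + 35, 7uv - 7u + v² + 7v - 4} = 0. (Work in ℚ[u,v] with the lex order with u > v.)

Compute a lex Gröbner basis by Buchberger's algorithm.
f_1 = 4uv + v + 35, LT = uv.
f_2 = 7uv - 7u + v² + 7v - 4, LT = uv.

S(f_1,f_2): lcm = uv. S = u - 1/7v² - ¾v + 261/28.
  reduce S modulo (f_1, f_2):
  remainder u - 1/7v² - ¾v + 261/28 ≠ 0; add h_3 = u - 1/7v² - ¾v + 261/28 to the basis.

S(f_1,h_3): lcm = uv. S = 1/7v³ + ¾v² - 127/14v + 35/4.
  reduce S modulo (f_1, f_2, h_3):
  remainder 1/7v³ + ¾v² - 127/14v + 35/4 ≠ 0; add h_4 = 1/7v³ + ¾v² - 127/14v + 35/4 to the basis.

The other S-polynomials (S(f_2,h_3), S(f_1,h_4), S(f_2,h_4), S(h_3,h_4)) all reduce to 0 modulo the current basis, so we have a Gröbner basis.
Inter-reduce: drop elements whose leading term is divisible by another's, tail-reduce, and make monic.
Reduced Gröbner basis: {u - 1/7v² - ¾v + 261/28, v³ + 21/4v² - 127/2v + 245/4}.

Elimination: the polynomial v³ + 21/4v² - 127/2v + 245/4 lies in the elimination ideal for v, so v ∈ {5, -41/8 + sqrt(2465)/8, -sqrt(2465)/8 - 41/8}. For each such v, the remaining basis elements (now univariate) give the rest of the solution.
  v = 5: the earlier basis element becomes u + 2 = 0, giving u = -2 — point (-2, 5).
  v = -41/8 + sqrt(2465)/8: the earlier basis element becomes u + 219/56 + 5*sqrt(2465)/56 = 0, giving u = -5*sqrt(2465)/56 - 219/56 — point (-5*sqrt(2465)/56 - 219/56, -41/8 + sqrt(2465)/8).
  v = -sqrt(2465)/8 - 41/8: the earlier basis element becomes u - 5*sqrt(2465)/56 + 219/56 = 0, giving u = -219/56 + 5*sqrt(2465)/56 — point (-219/56 + 5*sqrt(2465)/56, -sqrt(2465)/8 - 41/8).

{(-2, 5), (-5*sqrt(2465)/56 - 219/56, -41/8 + sqrt(2465)/8), (-219/56 + 5*sqrt(2465)/56, -sqrt(2465)/8 - 41/8)}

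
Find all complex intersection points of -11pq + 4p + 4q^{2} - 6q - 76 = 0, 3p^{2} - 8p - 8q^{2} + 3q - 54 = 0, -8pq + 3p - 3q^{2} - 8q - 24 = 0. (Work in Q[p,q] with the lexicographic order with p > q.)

Compute a lex Gröbner basis by Buchberger's algorithm.
f_1 = -11pq + 4p + 4q^{2} - 6q - 76, LT = pq.
f_2 = 3p^{2} - 8p - 8q^{2} + 3q - 54, LT = p^{2}.
f_3 = -8pq + 3p - 3q^{2} - 8q - 24, LT = pq.

S(f_1,f_2): lcm = p^{2}q. S = -\tfrac{4}{11}p^{2} - \tfrac{4}{11}pq^{2} + \tfrac{106}{33}pq + \tfrac{76}{11}p + \tfrac{8}{3}q^{3} - q^{2} + 18q.
  reduce S modulo (f_1, f_2, f_3):
  remainder \tfrac{9396}{1331}p + \tfrac{920}{363}q^{3} - \tfrac{867}{1331}q^{2} + \tfrac{25550}{1331}q - \tfrac{111104}{3993} ≠ 0; add h_4 = \tfrac{9396}{1331}p + \tfrac{920}{363}q^{3} - \tfrac{867}{1331}q^{2} + \tfrac{25550}{1331}q - \tfrac{111104}{3993} to the basis.

S(f_1,f_3): lcm = pq. S = \tfrac{1}{88}p - \tfrac{65}{88}q^{2} - \tfrac{5}{11}q + \tfrac{43}{11}.
  reduce S modulo (f_1, f_2, f_3, h_4):
  remainder -\tfrac{115}{28188}q^{3} - \tfrac{18481}{25056}q^{2} - \tfrac{18245}{37584}q + \tfrac{27863}{7047} ≠ 0; add h_5 = -\tfrac{115}{28188}q^{3} - \tfrac{18481}{25056}q^{2} - \tfrac{18245}{37584}q + \tfrac{27863}{7047} to the basis.

S(f_2,f_3): lcm = p^{2}q. S = \tfrac{3}{8}p^{2} - \tfrac{3}{8}pq^{2} - \tfrac{11}{3}pq - 3p - \tfrac{8}{3}q^{3} + q^{2} - 18q.
  reduce S modulo (f_1, f_2, f_3, h_4, h_5):
  remainder \tfrac{105873}{368}q^{2} + \tfrac{50923}{276}q - \tfrac{419465}{276} ≠ 0; add h_6 = \tfrac{105873}{368}q^{2} + \tfrac{50923}{276}q - \tfrac{419465}{276} to the basis.

S(f_1,h_4): lcm = pq. S = -\tfrac{4}{11}p - \tfrac{2530}{7047}q^{4} + \tfrac{289}{3132}q^{3} - \tfrac{159317}{51678}q^{2} + \tfrac{347818}{77517}q + \tfrac{76}{11}.
  reduce S modulo (f_1, f_2, f_3, h_4, h_5, h_6):
  remainder -\tfrac{719350357}{1270476}q + \tfrac{719350357}{635238} ≠ 0; add h_7 = -\tfrac{719350357}{1270476}q + \tfrac{719350357}{635238} to the basis.

The other S-polynomials (S(f_2,h_4), S(f_3,h_4), S(f_1,h_5), S(f_2,h_5), S(f_3,h_5), S(h_4,h_5), S(f_1,h_6), S(f_2,h_6), S(f_3,h_6), S(h_4,h_6), S(h_5,h_6), S(f_1,h_7), S(f_2,h_7), S(f_3,h_7), S(h_4,h_7), S(h_5,h_7), S(h_6,h_7)) all reduce to 0 modulo the current basis, so we have a Gröbner basis.
Inter-reduce: drop elements whose leading term is divisible by another's, tail-reduce, and make monic.
Reduced Gröbner basis: {p + 4, q - 2}.

A lex Gröbner basis eliminates variables successively. Here q - 2 depends only on q, with roots {2}; lifting each root through the earlier basis elements recovers the full solutions.
  q = 2: the earlier basis element becomes p + 4 = 0, giving p = -4 — point (-4, 2).
Zero-dimensionality of the ideal guarantees finitely many solutions over ℂ.

{(-4, 2)}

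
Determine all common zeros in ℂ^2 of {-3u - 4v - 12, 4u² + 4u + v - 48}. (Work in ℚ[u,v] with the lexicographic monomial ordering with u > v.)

Compute a lex Gröbner basis by Buchberger's algorithm.
f_1 = -3u - 4v - 12, LT = u.
f_2 = 4u² + 4u + v - 48, LT = u².

S(f_1,f_2): lcm = u². S = 4/3uv + 3u - ¼v + 12.
  leading term uv: subtract (-4/9v)·f_1 from 4/3uv + 3u - ¼v + 12 → 3u - 16/9v² - 67/12v + 12
  leading term u: subtract (-1)·f_1 from 3u - 16/9v² - 67/12v + 12 → -16/9v² - 115/12v
  leading term v²: no divisor's leading term divides it; move -16/9v² to the remainder.
  leading term v: no divisor's leading term divides it; move -115/12v to the remainder.
  remainder -16/9v² - 115/12v ≠ 0; add h_3 = -16/9v² - 115/12v to the basis.

S(f_1,h_3): leading monomials are coprime, so the S-polynomial reduces to 0 (Buchberger's first criterion).
S(f_2,h_3): leading monomials are coprime, so the S-polynomial reduces to 0 (Buchberger's first criterion).
Every S-polynomial of the final basis reduces to 0, so we have a Gröbner basis.
Inter-reduce: drop elements whose leading term is divisible by another's, tail-reduce, and make monic.
Reduced Gröbner basis: {u + 4/3v + 4, v² + 345/64v}.

The lex basis is triangular: the last element involves only v. Solving v² + 345/64v = 0 gives v ∈ {-345/64, 0}; substituting each value into the earlier elements determines the remaining variables.
  v = -345/64: the earlier basis element becomes u - 51/16 = 0, giving u = 51/16 — point (51/16, -345/64).
  v = 0: the earlier basis element becomes u + 4 = 0, giving u = -4 — point (-4, 0).

{(51/16, -345/64), (-4, 0)}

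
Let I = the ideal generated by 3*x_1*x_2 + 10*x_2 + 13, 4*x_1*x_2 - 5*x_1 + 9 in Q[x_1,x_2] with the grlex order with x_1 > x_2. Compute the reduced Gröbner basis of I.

f_1 = 3*x_1*x_2 + 10*x_2 + 13, LT = x_1*x_2.
f_2 = 4*x_1*x_2 - 5*x_1 + 9, LT = x_1*x_2.

S(f_1,f_2): lcm = x_1*x_2. S = 5/4*x_1 + 10/3*x_2 + 25/12.
  leading term x_1: no divisor's leading term divides it; move 5/4*x_1 to the remainder.
  leading term x_2: no divisor's leading term divides it; move 10/3*x_2 to the remainder.
  leading term 1: no divisor's leading term divides it; move 25/12 to the remainder.
  remainder 5/4*x_1 + 10/3*x_2 + 25/12 ≠ 0; add g_3 = 5/4*x_1 + 10/3*x_2 + 25/12 to the basis.

S(f_1,g_3): lcm = x_1*x_2. S = -8/3*x_2**2 + 5/3*x_2 + 13/3.
  leading term x_2**2: no divisor's leading term divides it; move -8/3*x_2**2 to the remainder.
  leading term x_2: no divisor's leading term divides it; move 5/3*x_2 to the remainder.
  leading term 1: no divisor's leading term divides it; move 13/3 to the remainder.
  remainder -8/3*x_2**2 + 5/3*x_2 + 13/3 ≠ 0; add g_4 = -8/3*x_2**2 + 5/3*x_2 + 13/3 to the basis.

The other S-polynomials (S(f_2,g_3), S(f_1,g_4), S(f_2,g_4), S(g_3,g_4)) all reduce to 0 modulo the current basis, so we have a Gröbner basis.
Inter-reduce: drop elements whose leading term is divisible by another's, tail-reduce, and make monic.

G = {x_2**2 - 5/8*x_2 - 13/8, x_1 + 8/3*x_2 + 5/3}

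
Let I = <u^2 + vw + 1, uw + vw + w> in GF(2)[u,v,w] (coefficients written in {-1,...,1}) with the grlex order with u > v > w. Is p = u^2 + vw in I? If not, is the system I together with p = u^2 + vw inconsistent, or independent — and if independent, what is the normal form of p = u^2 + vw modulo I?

First compute the reduced Gröbner basis of I by Buchberger's algorithm.
f_1 = u^2 + vw + 1, LT = u^2.
f_2 = uw + vw + w, LT = uw.

S(f_1,f_2): lcm = u^2w. S = uvw + vw^2 + uw + w.
  leading term uvw: subtract (v)·f_2 from uvw + vw^2 + uw + w → v^2w + vw^2 + uw + vw + w
  leading term v^2w: no divisor's leading term divides it; move v^2w to the remainder.
  leading term vw^2: no divisor's leading term divides it; move vw^2 to the remainder.
  leading term uw: subtract (1)·f_2 from uw + vw + w → 0
  remainder v^2w + vw^2 ≠ 0; add h_3 = v^2w + vw^2 to the basis.

The other S-polynomials (S(f_1,h_3), S(f_2,h_3)) all reduce to 0 modulo the current basis, so we have a Gröbner basis.
Inter-reduce: drop elements whose leading term is divisible by another's, tail-reduce, and make monic.
Reduced Gröbner basis: {v^2w + vw^2, u^2 + vw + 1, uw + vw + w}.
Label its elements g_1 = v^2w + vw^2, g_2 = u^2 + vw + 1, g_3 = uw + vw + w.

Reduce p = u^2 + vw modulo G:
  leading term u^2: subtract (1)·g_2 from u^2 + vw → 1
  leading term 1: no divisor's leading term divides it; move 1 to the remainder.
  normal form = 1.
The normal form is nonzero, so p ∉ I. Since p minus its normal form lies in I, I + (p) = I + (r) where r = 1; decide whether this ideal is the whole ring.
Here r = 1 is a nonzero constant, hence a unit: 1 ∈ I + (p), the Gröbner basis of I + (p) is {1}, and the enlarged system has no common solution — adjoining p is inconsistent.

The remainder on division by a Gröbner basis is unique — it is the normal form.

Adjoining u^2 + vw makes the ideal the whole ring: the system is inconsistent.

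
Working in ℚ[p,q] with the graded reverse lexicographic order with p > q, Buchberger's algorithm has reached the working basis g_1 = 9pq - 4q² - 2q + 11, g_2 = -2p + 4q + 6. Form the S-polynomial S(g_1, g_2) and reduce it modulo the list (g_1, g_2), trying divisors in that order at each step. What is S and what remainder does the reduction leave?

lcm(LM(g_1), LM(g_2)) = pq.
S = (lcm/LT(g_1))·g_1 − (lcm/LT(g_2))·g_2 = 14/9q² + 25/9q + 11/9.
Reduce S modulo (g_1, g_2) in that order:
  leading term q²: no divisor's leading term divides it; move 14/9q² to the remainder.
  leading term q: no divisor's leading term divides it; move 25/9q to the remainder.
  leading term 1: no divisor's leading term divides it; move 11/9 to the remainder.
The remainder 14/9q² + 25/9q + 11/9 is nonzero, so it would be added as the next basis element.

S(g_1, g_2) = 14/9q² + 25/9q + 11/9; remainder on division = 14/9q² + 25/9q + 11/9.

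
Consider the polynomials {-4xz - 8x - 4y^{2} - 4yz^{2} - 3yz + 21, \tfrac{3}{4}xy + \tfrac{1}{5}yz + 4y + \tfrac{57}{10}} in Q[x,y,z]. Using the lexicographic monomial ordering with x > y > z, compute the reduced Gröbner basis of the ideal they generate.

f_1 = -4xz - 8x - 4y^{2} - 4yz^{2} - 3yz + 21, LT = xz.
f_2 = \tfrac{3}{4}xy + \tfrac{1}{5}yz + 4y + \tfrac{57}{10}, LT = xy.

S(f_1,f_2): lcm = xyz. S = 2xy + y^{3} + y^{2}z^{2} + \tfrac{3}{4}y^{2}z - \tfrac{4}{15}yz^{2} - \tfrac{16}{3}yz - \tfrac{21}{4}y - \tfrac{38}{5}z.
  reduce S modulo (f_1, f_2):
  remainder y^{3} + y^{2}z^{2} + \tfrac{3}{4}y^{2}z - \tfrac{4}{15}yz^{2} - \tfrac{88}{15}yz - \tfrac{191}{12}y - \tfrac{38}{5}z - \tfrac{76}{5} ≠ 0; add g_3 = y^{3} + y^{2}z^{2} + \tfrac{3}{4}y^{2}z - \tfrac{4}{15}yz^{2} - \tfrac{88}{15}yz - \tfrac{191}{12}y - \tfrac{38}{5}z - \tfrac{76}{5} to the basis.

The other S-polynomials (S(f_1,g_3), S(f_2,g_3)) all reduce to 0 modulo the current basis, so we have a Gröbner basis.

G = {xy + \tfrac{4}{15}yz + \tfrac{16}{3}y + \tfrac{38}{5}, xz + 2x + y^{2} + yz^{2} + \tfrac{3}{4}yz - \tfrac{21}{4}, y^{3} + y^{2}z^{2} + \tfrac{3}{4}y^{2}z - \tfrac{4}{15}yz^{2} - \tfrac{88}{15}yz - \tfrac{191}{12}y - \tfrac{38}{5}z - \tfrac{76}{5}}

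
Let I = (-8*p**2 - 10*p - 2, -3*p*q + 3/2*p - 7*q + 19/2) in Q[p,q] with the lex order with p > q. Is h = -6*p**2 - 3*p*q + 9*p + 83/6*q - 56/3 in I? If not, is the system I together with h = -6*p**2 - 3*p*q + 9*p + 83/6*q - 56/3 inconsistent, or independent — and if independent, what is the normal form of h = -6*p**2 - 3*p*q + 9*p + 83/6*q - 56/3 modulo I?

First compute the reduced Gröbner basis of I by Buchberger's algorithm.
f_1 = -8*p**2 - 10*p - 2, LT = p**2.
f_2 = -3*p*q + 3/2*p - 7*q + 19/2, LT = p*q.

S(f_1,f_2): lcm = p**2*q. S = 1/2*p**2 - 13/12*p*q + 19/6*p + 1/4*q.
  leading term p**2: subtract (-1/16)·f_1 from 1/2*p**2 - 13/12*p*q + 19/6*p + 1/4*q → -13/12*p*q + 61/24*p + 1/4*q - 1/8
  leading term p*q: subtract (13/36)·f_2 from -13/12*p*q + 61/24*p + 1/4*q - 1/8 → 2*p + 25/9*q - 32/9
  leading term p: no divisor's leading term divides it; move 2*p to the remainder.
  leading term q: no divisor's leading term divides it; move 25/9*q to the remainder.
  leading term 1: no divisor's leading term divides it; move -32/9 to the remainder.
  remainder 2*p + 25/9*q - 32/9 ≠ 0; add k_3 = 2*p + 25/9*q - 32/9 to the basis.

S(f_2,k_3): lcm = p*q. S = -1/2*p - 25/18*q**2 + 37/9*q - 19/6.
  leading term p: subtract (-1/4)·k_3 from -1/2*p - 25/18*q**2 + 37/9*q - 19/6 → -25/18*q**2 + 173/36*q - 73/18
  leading term q**2: no divisor's leading term divides it; move -25/18*q**2 to the remainder.
  leading term q: no divisor's leading term divides it; move 173/36*q to the remainder.
  leading term 1: no divisor's leading term divides it; move -73/18 to the remainder.
  remainder -25/18*q**2 + 173/36*q - 73/18 ≠ 0; add k_4 = -25/18*q**2 + 173/36*q - 73/18 to the basis.

The other S-polynomials (S(f_1,k_3), S(f_1,k_4), S(f_2,k_4), S(k_3,k_4)) all reduce to 0 modulo the current basis, so we have a Gröbner basis.
Inter-reduce: drop elements whose leading term is divisible by another's, tail-reduce, and make monic.
Reduced Gröbner basis: {p + 25/18*q - 16/9, q**2 - 173/50*q + 73/25}.
Label its elements g_1 = p + 25/18*q - 16/9, g_2 = q**2 - 173/50*q + 73/25.

Reduce h = -6*p**2 - 3*p*q + 9*p + 83/6*q - 56/3 modulo G:
  leading term p**2: subtract (-6*p)·g_1 from -6*p**2 - 3*p*q + 9*p + 83/6*q - 56/3 → 16/3*p*q - 5/3*p + 83/6*q - 56/3
  leading term p*q: subtract (16/3*q)·g_1 from 16/3*p*q - 5/3*p + 83/6*q - 56/3 → -5/3*p - 200/27*q**2 + 1259/54*q - 56/3
  leading term p: subtract (-5/3)·g_1 from -5/3*p - 200/27*q**2 + 1259/54*q - 56/3 → -200/27*q**2 + 692/27*q - 584/27
  leading term q**2: subtract (-200/27)·g_2 from -200/27*q**2 + 692/27*q - 584/27 → 0
  normal form = 0.
Since the normal form is 0, h ∈ I.

-6*p**2 - 3*p*q + 9*p + 83/6*q - 56/3 lies in I (it reduces to 0).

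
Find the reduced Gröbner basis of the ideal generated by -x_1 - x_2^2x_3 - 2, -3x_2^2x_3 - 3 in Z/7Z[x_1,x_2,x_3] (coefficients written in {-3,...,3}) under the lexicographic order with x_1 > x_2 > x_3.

G = {x_1 + 1, x_2^2x_3 + 1}

f_1 = -x_1 - x_2^2x_3 - 2, LT = x_1.
f_2 = -3x_2^2x_3 - 3, LT = x_2^2x_3.

S(f_1,f_2): leading monomials are coprime, so the S-polynomial reduces to 0 (Buchberger's first criterion).
Every S-polynomial of the final basis reduces to 0, so we have a Gröbner basis.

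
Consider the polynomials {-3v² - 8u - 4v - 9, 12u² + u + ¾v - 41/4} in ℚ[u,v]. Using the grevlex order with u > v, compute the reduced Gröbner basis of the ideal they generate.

The reduced Gröbner basis is the canonical form of the ideal for this ordering.

f_1 = -3v² - 8u - 4v - 9, LT = v².
f_2 = 12u² + u + ¾v - 41/4, LT = u².

The S-polynomials (S(f_1,f_2)) all reduce to 0 modulo the current basis, so we have a Gröbner basis.

G = {u² + 1/12u + 1/16v - 41/48, v² + 8/3u + 4/3v + 3}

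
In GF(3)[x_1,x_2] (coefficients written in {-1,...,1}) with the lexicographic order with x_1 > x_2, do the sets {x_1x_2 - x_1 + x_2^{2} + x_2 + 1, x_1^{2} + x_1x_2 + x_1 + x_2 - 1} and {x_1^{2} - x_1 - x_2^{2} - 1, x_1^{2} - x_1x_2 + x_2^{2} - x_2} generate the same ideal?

No, the ideals differ.

Since reduced Gröbner bases are canonical representatives of ideals under a given ordering, it suffices to compute and compare them.
Buchberger on the first generating set:
f_1 = x_1x_2 - x_1 + x_2^{2} + x_2 + 1, LT = x_1x_2.
f_2 = x_1^{2} + x_1x_2 + x_1 + x_2 - 1, LT = x_1^{2}.

S(f_1,f_2): lcm = x_1^{2}x_2. S = -x_1^{2} + x_1 - x_2^{2} + x_2.
  leading term x_1^{2}: subtract (-1)·f_2 from -x_1^{2} + x_1 - x_2^{2} + x_2 → x_1x_2 - x_1 - x_2^{2} - x_2 - 1
  leading term x_1x_2: subtract (1)·f_1 from x_1x_2 - x_1 - x_2^{2} - x_2 - 1 → x_2^{2} + x_2 + 1
  leading term x_2^{2}: no divisor's leading term divides it; move x_2^{2} to the remainder.
  leading term x_2: no divisor's leading term divides it; move x_2 to the remainder.
  leading term 1: no divisor's leading term divides it; move 1 to the remainder.
  remainder x_2^{2} + x_2 + 1 ≠ 0; add g_3 = x_2^{2} + x_2 + 1 to the basis.

The other S-polynomials (S(f_1,g_3), S(f_2,g_3)) all reduce to 0 modulo the current basis, so we have a Gröbner basis.
Inter-reduce: drop elements whose leading term is divisible by another's, tail-reduce, and make monic.
Reduced Gröbner basis: {x_1^{2} - x_1 + x_2 - 1, x_1x_2 - x_1, x_2^{2} + x_2 + 1}.

Buchberger on the second generating set:
h_1 = x_1^{2} - x_1 - x_2^{2} - 1, LT = x_1^{2}.
h_2 = x_1^{2} - x_1x_2 + x_2^{2} - x_2, LT = x_1^{2}.

S(h_1,h_2): lcm = x_1^{2}. S = x_1x_2 - x_1 + x_2^{2} + x_2 - 1.
  leading term x_1x_2: no divisor's leading term divides it; move x_1x_2 to the remainder.
  leading term x_1: no divisor's leading term divides it; move -x_1 to the remainder.
  leading term x_2^{2}: no divisor's leading term divides it; move x_2^{2} to the remainder.
  leading term x_2: no divisor's leading term divides it; move x_2 to the remainder.
  leading term 1: no divisor's leading term divides it; move -1 to the remainder.
  remainder x_1x_2 - x_1 + x_2^{2} + x_2 - 1 ≠ 0; add k_3 = x_1x_2 - x_1 + x_2^{2} + x_2 - 1 to the basis.

S(h_1,k_3): lcm = x_1^{2}x_2. S = x_1^{2} - x_1x_2^{2} + x_1x_2 + x_1 - x_2^{3} - x_2.
  leading term x_1^{2}: subtract (1)·h_1 from x_1^{2} - x_1x_2^{2} + x_1x_2 + x_1 - x_2^{3} - x_2 → -x_1x_2^{2} + x_1x_2 - x_1 - x_2^{3} + x_2^{2} - x_2 + 1
  leading term x_1x_2^{2}: subtract (-x_2)·k_3 from -x_1x_2^{2} + x_1x_2 - x_1 - x_2^{3} + x_2^{2} - x_2 + 1 → -x_1 - x_2^{2} + x_2 + 1
  leading term x_1: no divisor's leading term divides it; move -x_1 to the remainder.
  leading term x_2^{2}: no divisor's leading term divides it; move -x_2^{2} to the remainder.
  leading term x_2: no divisor's leading term divides it; move x_2 to the remainder.
  leading term 1: no divisor's leading term divides it; move 1 to the remainder.
  remainder -x_1 - x_2^{2} + x_2 + 1 ≠ 0; add k_4 = -x_1 - x_2^{2} + x_2 + 1 to the basis.

S(h_1,k_4): lcm = x_1^{2}. S = -x_1x_2^{2} + x_1x_2 - x_2^{2} - 1.
  leading term x_1x_2^{2}: subtract (-x_2)·k_3 from -x_1x_2^{2} + x_1x_2 - x_2^{2} - 1 → x_2^{3} - x_2 - 1
  leading term x_2^{3}: no divisor's leading term divides it; move x_2^{3} to the remainder.
  leading term x_2: no divisor's leading term divides it; move -x_2 to the remainder.
  leading term 1: no divisor's leading term divides it; move -1 to the remainder.
  remainder x_2^{3} - x_2 - 1 ≠ 0; add k_5 = x_2^{3} - x_2 - 1 to the basis.

The other S-polynomials (S(h_2,k_3), S(h_2,k_4), S(k_3,k_4), S(h_1,k_5), S(h_2,k_5), S(k_3,k_5), S(k_4,k_5)) all reduce to 0 modulo the current basis, so we have a Gröbner basis.
Inter-reduce: drop elements whose leading term is divisible by another's, tail-reduce, and make monic.
Reduced Gröbner basis: {x_1 + x_2^{2} - x_2 - 1, x_2^{3} - x_2 - 1}.

These differ, so the ideals are not equal.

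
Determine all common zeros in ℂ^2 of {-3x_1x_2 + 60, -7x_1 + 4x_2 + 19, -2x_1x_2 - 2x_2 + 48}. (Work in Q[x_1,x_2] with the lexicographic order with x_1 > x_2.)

Compute a lex Gröbner basis by Buchberger's algorithm.
f_1 = -3x_1x_2 + 60, LT = x_1x_2.
f_2 = -7x_1 + 4x_2 + 19, LT = x_1.
f_3 = -2x_1x_2 - 2x_2 + 48, LT = x_1x_2.

S(f_1,f_2): lcm = x_1x_2. S = 4/7x_2^2 + 19/7x_2 - 20.
  reduce S modulo (f_1, f_2, f_3):
  remainder 4/7x_2^2 + 19/7x_2 - 20 ≠ 0; add h_4 = 4/7x_2^2 + 19/7x_2 - 20 to the basis.

S(f_1,f_3): lcm = x_1x_2. S = -x_2 + 4.
  reduce S modulo (f_1, f_2, f_3, h_4):
  remainder -x_2 + 4 ≠ 0; add h_5 = -x_2 + 4 to the basis.

The other S-polynomials (S(f_2,f_3), S(f_1,h_4), S(f_2,h_4), S(f_3,h_4), S(f_1,h_5), S(f_2,h_5), S(f_3,h_5), S(h_4,h_5)) all reduce to 0 modulo the current basis, so we have a Gröbner basis.
Inter-reduce: drop elements whose leading term is divisible by another's, tail-reduce, and make monic.
Reduced Gröbner basis: {x_1 - 5, x_2 - 4}.

Elimination: the polynomial x_2 - 4 lies in the elimination ideal for x_2, so x_2 ∈ {4}. For each such x_2, the remaining basis elements (now univariate) give the rest of the solution.
  x_2 = 4: the earlier basis element becomes x_1 - 5 = 0, giving x_1 = 5 — point (5, 4).

{(5, 4)}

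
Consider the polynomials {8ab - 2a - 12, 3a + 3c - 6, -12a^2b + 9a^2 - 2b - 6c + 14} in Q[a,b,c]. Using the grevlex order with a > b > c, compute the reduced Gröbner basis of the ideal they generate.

f_1 = 8ab - 2a - 12, LT = ab.
f_2 = 3a + 3c - 6, LT = a.
f_3 = -12a^2b + 9a^2 - 2b - 6c + 14, LT = a^2b.

S(f_1,f_2): lcm = ab. S = -bc - 1/4a + 2b - 3/2.
  leading term bc: no divisor's leading term divides it; move -bc to the remainder.
  leading term a: subtract (-1/12)·f_2 from -1/4a + 2b - 3/2 → 2b + 1/4c - 2
  leading term b: no divisor's leading term divides it; move 2b to the remainder.
  leading term c: no divisor's leading term divides it; move 1/4c to the remainder.
  leading term 1: no divisor's leading term divides it; move -2 to the remainder.
  remainder -bc + 2b + 1/4c - 2 ≠ 0; add g_4 = -bc + 2b + 1/4c - 2 to the basis.

S(f_1,f_3): lcm = a^2b. S = 1/2a^2 - 3/2a - 1/6b - 1/2c + 7/6.
  leading term a^2: subtract (1/6a)·f_2 from 1/2a^2 - 3/2a - 1/6b - 1/2c + 7/6 → -1/2ac - 1/2a - 1/6b - 1/2c + 7/6
  leading term ac: subtract (-1/6c)·f_2 from -1/2ac - 1/2a - 1/6b - 1/2c + 7/6 → 1/2c^2 - 1/2a - 1/6b - 3/2c + 7/6
  leading term c^2: no divisor's leading term divides it; move 1/2c^2 to the remainder.
  leading term a: subtract (-1/6)·f_2 from -1/2a - 1/6b - 3/2c + 7/6 → -1/6b - c + 1/6
  leading term b: no divisor's leading term divides it; move -1/6b to the remainder.
  leading term c: no divisor's leading term divides it; move -c to the remainder.
  leading term 1: no divisor's leading term divides it; move 1/6 to the remainder.
  remainder 1/2c^2 - 1/6b - c + 1/6 ≠ 0; add g_5 = 1/2c^2 - 1/6b - c + 1/6 to the basis.

S(g_4,g_5): lcm = bc^2. S = 1/3b^2 - 1/4c^2 - 1/3b + 2c.
  leading term b^2: no divisor's leading term divides it; move 1/3b^2 to the remainder.
  leading term c^2: subtract (-1/2)·g_5 from -1/4c^2 - 1/3b + 2c → -5/12b + 3/2c + 1/12
  leading term b: no divisor's leading term divides it; move -5/12b to the remainder.
  leading term c: no divisor's leading term divides it; move 3/2c to the remainder.
  leading term 1: no divisor's leading term divides it; move 1/12 to the remainder.
  remainder 1/3b^2 - 5/12b + 3/2c + 1/12 ≠ 0; add g_6 = 1/3b^2 - 5/12b + 3/2c + 1/12 to the basis.

The other S-polynomials (S(f_2,f_3), S(f_1,g_4), S(f_2,g_4), S(f_3,g_4), S(f_1,g_5), S(f_2,g_5), S(f_3,g_5), S(f_1,g_6), S(f_2,g_6), S(f_3,g_6), S(g_4,g_6), S(g_5,g_6)) all reduce to 0 modulo the current basis, so we have a Gröbner basis.
Inter-reduce: drop elements whose leading term is divisible by another's, tail-reduce, and make monic.

G = {b^2 - 5/4b + 9/2c + 1/4, bc - 2b - 1/4c + 2, c^2 - 1/3b - 2c + 1/3, a + c - 2}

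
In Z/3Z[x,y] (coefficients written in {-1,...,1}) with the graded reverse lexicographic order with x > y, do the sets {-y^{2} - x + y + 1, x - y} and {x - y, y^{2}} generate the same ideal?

No, the ideals differ.

Two ideals are equal iff their reduced Gröbner bases coincide (the reduced basis is unique for a fixed ordering).
Buchberger on the first generating set:
f_1 = -y^{2} - x + y + 1, LT = y^{2}.
f_2 = x - y, LT = x.

The S-polynomials (S(f_1,f_2)) all reduce to 0 modulo the current basis, so we have a Gröbner basis.
Inter-reduce: drop elements whose leading term is divisible by another's, tail-reduce, and make monic.
Reduced Gröbner basis: {y^{2} - 1, x - y}.

Buchberger on the second generating set:
h_1 = x - y, LT = x.
h_2 = y^{2}, LT = y^{2}.

The S-polynomials (S(h_1,h_2)) all reduce to 0 modulo the current basis, so we have a Gröbner basis.
Inter-reduce: drop elements whose leading term is divisible by another's, tail-reduce, and make monic.
Reduced Gröbner basis: {y^{2}, x - y}.

Since the reduced bases disagree, the two ideals are not the same.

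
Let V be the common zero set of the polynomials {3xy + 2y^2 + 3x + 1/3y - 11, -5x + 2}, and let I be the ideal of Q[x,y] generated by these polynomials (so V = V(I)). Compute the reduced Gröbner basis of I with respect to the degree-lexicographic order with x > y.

f_1 = 3xy + 2y^2 + 3x + 1/3y - 11, LT = xy.
f_2 = -5x + 2, LT = x.

S(f_1,f_2): lcm = xy. S = 2/3y^2 + x + 23/45y - 11/3.
  reduce S modulo (f_1, f_2):
  remainder 2/3y^2 + 23/45y - 49/15 ≠ 0; add g_3 = 2/3y^2 + 23/45y - 49/15 to the basis.

The other S-polynomials (S(f_1,g_3), S(f_2,g_3)) all reduce to 0 modulo the current basis, so we have a Gröbner basis.
Inter-reduce: drop elements whose leading term is divisible by another's, tail-reduce, and make monic.

G = {y^2 + 23/30y - 49/10, x - 2/5}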